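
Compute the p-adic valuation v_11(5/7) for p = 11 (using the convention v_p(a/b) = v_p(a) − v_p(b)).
v_11(5/7) = 0

Factor powers of 11 from the numerator and denominator of the reduced fraction: 5 = 11^0 · 5 and 7 = 11^0 · 7. Apply v_p(a/b) = v_p(a) − v_p(b): v_11(5/7) = 0 − 0 = 0.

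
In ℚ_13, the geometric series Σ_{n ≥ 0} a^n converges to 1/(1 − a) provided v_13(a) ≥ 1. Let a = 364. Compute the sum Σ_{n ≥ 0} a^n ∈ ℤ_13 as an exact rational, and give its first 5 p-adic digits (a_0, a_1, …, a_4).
Σ a^n = 1/(1 − a) = -1/363;  first 5 digits = (1, 2, 6, 3, 6)

v_13(a) = 1 ≥ 1, so the series converges in ℤ_13 to 1/(1 − a) = 1/(1 − 364) = -1/363. Expand this rational in ℤ_13: compute digits iteratively via d_i = x_i mod 13, x_{i+1} = (x_i − d_i)/13. The first 5 digits are (1, 2, 6, 3, 6).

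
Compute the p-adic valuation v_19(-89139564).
v_19(-89139564) = 5

v_19(n) is the largest exponent k such that 19^k divides n. Factor out: -89139564 = -19^5 · 36. (Sign doesn't affect v_p.) So v_19(-89139564) = 5.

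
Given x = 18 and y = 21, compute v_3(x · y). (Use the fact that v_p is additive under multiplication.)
v_3(378) = 3

v_p(x) = 2 (factor: 18 = 3^2 · 2); v_p(y) = 1 (factor: 21 = 3^1 · 7). Additivity: v_p(xy) = v_p(x) + v_p(y) = 2 + 1 = 3. (Direct check: xy = 378 = 3^3 · (14).)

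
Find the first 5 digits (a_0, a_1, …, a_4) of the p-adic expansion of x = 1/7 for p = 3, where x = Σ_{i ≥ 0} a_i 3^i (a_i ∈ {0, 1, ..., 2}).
(a_0, …, a_4) = (1, 1, 0, 2, 1)

v_3(1/7) = 0 (numerator and denominator both coprime to 3), so x ∈ ℤ_3^×. Compute digits iteratively via a_i = x_i mod 3, x_{i+1} = (x_i − a_i)/3, with x_0 = x:
  x_0 = 1/7;  a_0 = 1;  x_1 = (x_0 − 1)/3 = -2/7
  x_1 = -2/7;  a_1 = 1;  x_2 = (x_1 − 1)/3 = -3/7
  x_2 = -3/7;  a_2 = 0;  x_3 = (x_2 − 0)/3 = -1/7
  x_3 = -1/7;  a_3 = 2;  x_4 = (x_3 − 2)/3 = -5/7
  x_4 = -5/7;  a_4 = 1;  x_5 = (x_4 − 1)/3 = -4/7
Digits: (1, 1, 0, 2, 1).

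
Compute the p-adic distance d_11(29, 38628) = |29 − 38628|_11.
d_11(29, 38628) = 1/1331

Step 1 — x − y = 29 − 38628 = -38599. Step 2 — v_11(-38599) = 3 (factor: -38599 = −(11^3 · 29); the sign does not affect v_p). Step 3 — |x − y|_11 = 11^{-3} = 1/1331.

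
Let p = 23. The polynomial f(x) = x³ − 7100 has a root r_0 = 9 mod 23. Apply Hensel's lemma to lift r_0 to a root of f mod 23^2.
r_1 = 377 (mod 529)

Hensel: r_{i+1} = r_i − f(r_i)/f′(r_i) mod 23^{i+2}, where f′(x) = 3x². Iterate:
  r_0 = 9 (mod 23)
  r_1 = 377 (mod 529)
Final: r = 377 with f(r) ≡ 0 mod 23^2.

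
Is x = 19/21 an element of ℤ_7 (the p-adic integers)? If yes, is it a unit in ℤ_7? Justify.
x ∉ ℤ_7 (v_7(x) = -1 < 0)

ℤ_7 = {x ∈ ℚ_7 : v_7(x) ≥ 0} and ℤ_7^× = {x ∈ ℤ_7 : v_7(x) = 0}. Here v_7(19/21) = v_7(num) − v_7(den) = -1; compare against these criteria.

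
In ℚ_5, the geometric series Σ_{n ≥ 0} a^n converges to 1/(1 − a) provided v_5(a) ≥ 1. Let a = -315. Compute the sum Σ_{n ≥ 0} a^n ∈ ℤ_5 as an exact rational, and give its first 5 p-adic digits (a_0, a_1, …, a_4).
Σ a^n = 1/(1 − a) = 1/316;  first 5 digits = (1, 2, 1, 4, 4)

v_5(a) = 1 ≥ 1, so the series converges in ℤ_5 to 1/(1 − a) = 1/(1 − (-315)) = 1/316. Expand this rational in ℤ_5: compute digits iteratively via d_i = x_i mod 5, x_{i+1} = (x_i − d_i)/5. The first 5 digits are (1, 2, 1, 4, 4).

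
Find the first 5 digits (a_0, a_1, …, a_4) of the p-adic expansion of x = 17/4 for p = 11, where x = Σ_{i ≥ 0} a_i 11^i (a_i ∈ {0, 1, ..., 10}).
(a_0, …, a_4) = (7, 8, 2, 8, 2)

v_11(17/4) = 0 (numerator and denominator both coprime to 11), so x ∈ ℤ_11^×. Compute digits iteratively via a_i = x_i mod 11, x_{i+1} = (x_i − a_i)/11, with x_0 = x:
  x_0 = 17/4;  a_0 = 7;  x_1 = (x_0 − 7)/11 = -1/4
  x_1 = -1/4;  a_1 = 8;  x_2 = (x_1 − 8)/11 = -3/4
  x_2 = -3/4;  a_2 = 2;  x_3 = (x_2 − 2)/11 = -1/4
  x_3 = -1/4;  a_3 = 8;  x_4 = (x_3 − 8)/11 = -3/4
  x_4 = -3/4;  a_4 = 2;  x_5 = (x_4 − 2)/11 = -1/4
Digits: (7, 8, 2, 8, 2).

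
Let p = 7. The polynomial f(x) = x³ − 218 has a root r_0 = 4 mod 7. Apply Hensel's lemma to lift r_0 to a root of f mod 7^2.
r_1 = 46 (mod 49)

Hensel: r_{i+1} = r_i − f(r_i)/f′(r_i) mod 7^{i+2}, where f′(x) = 3x². Iterate:
  r_0 = 4 (mod 7)
  r_1 = 46 (mod 49)
Final: r = 46 with f(r) ≡ 0 mod 7^2.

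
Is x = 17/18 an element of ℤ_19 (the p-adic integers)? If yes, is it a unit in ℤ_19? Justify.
x ∈ ℤ_19^× (unit); v_19(x) = 0

ℤ_19 = {x ∈ ℚ_19 : v_19(x) ≥ 0} and ℤ_19^× = {x ∈ ℤ_19 : v_19(x) = 0}. Here v_19(17/18) = v_19(num) − v_19(den) = 0; compare against these criteria.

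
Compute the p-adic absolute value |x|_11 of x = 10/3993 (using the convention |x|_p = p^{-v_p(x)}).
|10/3993|_11 = 1331

Step 1 — compute v_11(x) by factoring powers of 11 out of the numerator and denominator: v_11(10/3993) = -3. Step 2 — apply |x|_p = p^{-v_p(x)} = 11^{3} = 1331.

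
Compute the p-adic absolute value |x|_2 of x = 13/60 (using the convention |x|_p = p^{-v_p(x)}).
|13/60|_2 = 4

Step 1 — compute v_2(x) by factoring powers of 2 out of the numerator and denominator: v_2(13/60) = -2. Step 2 — apply |x|_p = p^{-v_p(x)} = 2^{2} = 4.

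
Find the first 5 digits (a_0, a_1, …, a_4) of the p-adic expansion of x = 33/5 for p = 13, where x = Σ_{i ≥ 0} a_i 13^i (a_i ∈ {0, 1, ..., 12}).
(a_0, …, a_4) = (4, 8, 2, 5, 10)

v_13(33/5) = 0 (numerator and denominator both coprime to 13), so x ∈ ℤ_13^×. Compute digits iteratively via a_i = x_i mod 13, x_{i+1} = (x_i − a_i)/13, with x_0 = x:
  x_0 = 33/5;  a_0 = 4;  x_1 = (x_0 − 4)/13 = 1/5
  x_1 = 1/5;  a_1 = 8;  x_2 = (x_1 − 8)/13 = -3/5
  x_2 = -3/5;  a_2 = 2;  x_3 = (x_2 − 2)/13 = -1/5
  x_3 = -1/5;  a_3 = 5;  x_4 = (x_3 − 5)/13 = -2/5
  x_4 = -2/5;  a_4 = 10;  x_5 = (x_4 − 10)/13 = -4/5
Digits: (4, 8, 2, 5, 10).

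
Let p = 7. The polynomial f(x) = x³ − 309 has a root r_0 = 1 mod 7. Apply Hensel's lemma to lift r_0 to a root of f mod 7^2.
r_1 = 22 (mod 49)

Hensel: r_{i+1} = r_i − f(r_i)/f′(r_i) mod 7^{i+2}, where f′(x) = 3x². Iterate:
  r_0 = 1 (mod 7)
  r_1 = 22 (mod 49)
Final: r = 22 with f(r) ≡ 0 mod 7^2.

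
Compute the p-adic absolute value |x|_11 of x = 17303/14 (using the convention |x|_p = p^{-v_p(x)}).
|17303/14|_11 = 1/1331

Step 1 — compute v_11(x) by factoring powers of 11 out of the numerator and denominator: v_11(17303/14) = 3. Step 2 — apply |x|_p = p^{-v_p(x)} = 11^{-3} = 1/1331.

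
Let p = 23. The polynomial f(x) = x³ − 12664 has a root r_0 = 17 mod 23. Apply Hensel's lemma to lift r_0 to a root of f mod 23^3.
r_2 = 11908 (mod 12167)

Hensel: r_{i+1} = r_i − f(r_i)/f′(r_i) mod 23^{i+2}, where f′(x) = 3x². Iterate:
  r_0 = 17 (mod 23)
  r_1 = 270 (mod 529)
  r_2 = 11908 (mod 12167)
Final: r = 11908 with f(r) ≡ 0 mod 23^3.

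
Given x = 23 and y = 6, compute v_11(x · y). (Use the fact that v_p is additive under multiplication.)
v_11(138) = 0

v_p(x) = 0 (factor: 23 = 11^0 · 23); v_p(y) = 0 (factor: 6 = 11^0 · 6). Additivity: v_p(xy) = v_p(x) + v_p(y) = 0 + 0 = 0. (Direct check: xy = 138 = 11^0 · (138).)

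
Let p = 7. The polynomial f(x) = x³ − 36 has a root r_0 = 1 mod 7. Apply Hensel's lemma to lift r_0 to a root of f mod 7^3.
r_2 = 29 (mod 343)

Hensel: r_{i+1} = r_i − f(r_i)/f′(r_i) mod 7^{i+2}, where f′(x) = 3x². Iterate:
  r_0 = 1 (mod 7)
  r_1 = 29 (mod 49)
  r_2 = 29 (mod 343)
Final: r = 29 with f(r) ≡ 0 mod 7^3.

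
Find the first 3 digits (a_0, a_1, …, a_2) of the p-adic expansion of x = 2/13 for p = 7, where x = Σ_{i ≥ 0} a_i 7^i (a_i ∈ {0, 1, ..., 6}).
(a_0, …, a_2) = (5, 2, 5)

v_7(2/13) = 0 (numerator and denominator both coprime to 7), so x ∈ ℤ_7^×. Compute digits iteratively via a_i = x_i mod 7, x_{i+1} = (x_i − a_i)/7, with x_0 = x:
  x_0 = 2/13;  a_0 = 5;  x_1 = (x_0 − 5)/7 = -9/13
  x_1 = -9/13;  a_1 = 2;  x_2 = (x_1 − 2)/7 = -5/13
  x_2 = -5/13;  a_2 = 5;  x_3 = (x_2 − 5)/7 = -10/13
Digits: (5, 2, 5).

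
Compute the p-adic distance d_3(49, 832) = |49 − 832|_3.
d_3(49, 832) = 1/27

Step 1 — x − y = 49 − 832 = -783. Step 2 — v_3(-783) = 3 (factor: -783 = −(3^3 · 29); the sign does not affect v_p). Step 3 — |x − y|_3 = 3^{-3} = 1/27.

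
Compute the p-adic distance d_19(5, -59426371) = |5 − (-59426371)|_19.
d_19(5, -59426371) = 1/2476099

Step 1 — x − y = 5 − (-59426371) = 59426376. Step 2 — v_19(59426376) = 5 (factor: 59426376 = (19^5 · 24); the sign does not affect v_p). Step 3 — |x − y|_19 = 19^{-5} = 1/2476099.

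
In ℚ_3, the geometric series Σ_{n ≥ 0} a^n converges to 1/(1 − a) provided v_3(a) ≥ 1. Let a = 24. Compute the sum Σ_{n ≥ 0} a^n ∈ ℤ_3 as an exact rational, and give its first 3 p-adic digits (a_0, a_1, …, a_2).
Σ a^n = 1/(1 − a) = -1/23;  first 3 digits = (1, 2, 0)

v_3(a) = 1 ≥ 1, so the series converges in ℤ_3 to 1/(1 − a) = 1/(1 − 24) = -1/23. Expand this rational in ℤ_3: compute digits iteratively via d_i = x_i mod 3, x_{i+1} = (x_i − d_i)/3. The first 3 digits are (1, 2, 0).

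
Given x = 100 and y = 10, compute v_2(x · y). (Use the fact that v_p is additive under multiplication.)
v_2(1000) = 3

v_p(x) = 2 (factor: 100 = 2^2 · 25); v_p(y) = 1 (factor: 10 = 2^1 · 5). Additivity: v_p(xy) = v_p(x) + v_p(y) = 2 + 1 = 3. (Direct check: xy = 1000 = 2^3 · (125).)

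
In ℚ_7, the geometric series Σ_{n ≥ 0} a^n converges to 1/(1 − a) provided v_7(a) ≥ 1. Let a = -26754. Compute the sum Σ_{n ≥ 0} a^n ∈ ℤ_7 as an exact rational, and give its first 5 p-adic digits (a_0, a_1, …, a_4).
Σ a^n = 1/(1 − a) = 1/26755;  first 5 digits = (1, 0, 0, 6, 2)

v_7(a) = 3 ≥ 1, so the series converges in ℤ_7 to 1/(1 − a) = 1/(1 − (-26754)) = 1/26755. Expand this rational in ℤ_7: compute digits iteratively via d_i = x_i mod 7, x_{i+1} = (x_i − d_i)/7. The first 5 digits are (1, 0, 0, 6, 2).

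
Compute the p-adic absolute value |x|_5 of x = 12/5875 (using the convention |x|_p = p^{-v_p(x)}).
|12/5875|_5 = 125

Step 1 — compute v_5(x) by factoring powers of 5 out of the numerator and denominator: v_5(12/5875) = -3. Step 2 — apply |x|_p = p^{-v_p(x)} = 5^{3} = 125.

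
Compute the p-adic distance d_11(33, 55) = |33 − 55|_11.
d_11(33, 55) = 1/11

Step 1 — x − y = 33 − 55 = -22. Step 2 — v_11(-22) = 1 (factor: -22 = −(11^1 · 2); the sign does not affect v_p). Step 3 — |x − y|_11 = 11^{-1} = 1/11.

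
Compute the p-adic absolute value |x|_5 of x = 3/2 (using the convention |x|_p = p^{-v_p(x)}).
|3/2|_5 = 1

Step 1 — compute v_5(x) by factoring powers of 5 out of the numerator and denominator: v_5(3/2) = 0. Step 2 — apply |x|_p = p^{-v_p(x)} = 5^{0} = 1.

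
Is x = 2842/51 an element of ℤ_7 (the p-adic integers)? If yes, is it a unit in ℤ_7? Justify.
x ∈ ℤ_7 but not a unit; v_7(x) = 2 > 0

ℤ_7 = {x ∈ ℚ_7 : v_7(x) ≥ 0} and ℤ_7^× = {x ∈ ℤ_7 : v_7(x) = 0}. Here v_7(2842/51) = v_7(num) − v_7(den) = 2; compare against these criteria.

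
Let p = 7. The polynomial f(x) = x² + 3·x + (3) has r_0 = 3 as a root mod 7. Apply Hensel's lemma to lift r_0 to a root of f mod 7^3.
r_2 = 17 (mod 343)

Hensel: r_{i+1} = r_i − f(r_i)·(f′(r_i))^{-1} mod 7^{i+2}, f′(x) = 2x + 3. Iterate:
  r_0 = 3 (mod 7)
  r_1 = 17 (mod 49)
  r_2 = 17 (mod 343)
Final: r = 17 satisfies f(r) ≡ 0 mod 7^3.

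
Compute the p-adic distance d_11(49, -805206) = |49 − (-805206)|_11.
d_11(49, -805206) = 1/161051

Step 1 — x − y = 49 − (-805206) = 805255. Step 2 — v_11(805255) = 5 (factor: 805255 = (11^5 · 5); the sign does not affect v_p). Step 3 — |x − y|_11 = 11^{-5} = 1/161051.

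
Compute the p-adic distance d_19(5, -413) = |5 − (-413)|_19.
d_19(5, -413) = 1/19

Step 1 — x − y = 5 − (-413) = 418. Step 2 — v_19(418) = 1 (factor: 418 = (19^1 · 22); the sign does not affect v_p). Step 3 — |x − y|_19 = 19^{-1} = 1/19.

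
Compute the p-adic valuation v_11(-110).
v_11(-110) = 1

v_11(n) is the largest exponent k such that 11^k divides n. Factor out: -110 = -11^1 · 10. (Sign doesn't affect v_p.) So v_11(-110) = 1.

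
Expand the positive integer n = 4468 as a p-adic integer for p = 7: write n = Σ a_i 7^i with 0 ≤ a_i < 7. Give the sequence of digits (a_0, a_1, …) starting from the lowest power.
(a_0, a_1, …) = (2, 1, 0, 6, 1)

Repeated division by 7 gives the digits low-to-high: 4468 = 2 + 1·7^1 + 6·7^3 + 1·7^4. Digit sequence: (2, 1, 0, 6, 1).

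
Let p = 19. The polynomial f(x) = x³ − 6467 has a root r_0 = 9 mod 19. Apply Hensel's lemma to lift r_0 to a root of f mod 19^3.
r_2 = 199 (mod 6859)

Hensel: r_{i+1} = r_i − f(r_i)/f′(r_i) mod 19^{i+2}, where f′(x) = 3x². Iterate:
  r_0 = 9 (mod 19)
  r_1 = 199 (mod 361)
  r_2 = 199 (mod 6859)
Final: r = 199 with f(r) ≡ 0 mod 19^3.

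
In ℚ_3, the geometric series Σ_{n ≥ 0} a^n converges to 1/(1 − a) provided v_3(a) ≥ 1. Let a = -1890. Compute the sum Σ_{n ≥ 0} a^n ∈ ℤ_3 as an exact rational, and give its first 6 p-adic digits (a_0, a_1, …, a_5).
Σ a^n = 1/(1 − a) = 1/1891;  first 6 digits = (1, 0, 0, 2, 0, 1)

v_3(a) = 3 ≥ 1, so the series converges in ℤ_3 to 1/(1 − a) = 1/(1 − (-1890)) = 1/1891. Expand this rational in ℤ_3: compute digits iteratively via d_i = x_i mod 3, x_{i+1} = (x_i − d_i)/3. The first 6 digits are (1, 0, 0, 2, 0, 1).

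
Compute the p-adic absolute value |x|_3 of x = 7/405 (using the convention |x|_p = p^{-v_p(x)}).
|7/405|_3 = 81

Step 1 — compute v_3(x) by factoring powers of 3 out of the numerator and denominator: v_3(7/405) = -4. Step 2 — apply |x|_p = p^{-v_p(x)} = 3^{4} = 81.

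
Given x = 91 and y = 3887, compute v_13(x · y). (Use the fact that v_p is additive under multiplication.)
v_13(353717) = 3

v_p(x) = 1 (factor: 91 = 13^1 · 7); v_p(y) = 2 (factor: 3887 = 13^2 · 23). Additivity: v_p(xy) = v_p(x) + v_p(y) = 1 + 2 = 3. (Direct check: xy = 353717 = 13^3 · (161).)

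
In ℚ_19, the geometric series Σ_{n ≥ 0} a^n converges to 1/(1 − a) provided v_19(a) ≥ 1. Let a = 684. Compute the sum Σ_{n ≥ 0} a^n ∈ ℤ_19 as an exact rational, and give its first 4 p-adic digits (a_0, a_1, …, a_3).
Σ a^n = 1/(1 − a) = -1/683;  first 4 digits = (1, 17, 5, 3)

v_19(a) = 1 ≥ 1, so the series converges in ℤ_19 to 1/(1 − a) = 1/(1 − 684) = -1/683. Expand this rational in ℤ_19: compute digits iteratively via d_i = x_i mod 19, x_{i+1} = (x_i − d_i)/19. The first 4 digits are (1, 17, 5, 3).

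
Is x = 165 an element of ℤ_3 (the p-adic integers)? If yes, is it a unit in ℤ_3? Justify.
x ∈ ℤ_3 but not a unit; v_3(x) = 1 > 0

ℤ_3 = {x ∈ ℚ_3 : v_3(x) ≥ 0} and ℤ_3^× = {x ∈ ℤ_3 : v_3(x) = 0}. Here v_3(165) = v_3(num) − v_3(den) = 1; compare against these criteria.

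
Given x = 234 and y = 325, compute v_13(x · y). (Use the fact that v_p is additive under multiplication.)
v_13(76050) = 2

v_p(x) = 1 (factor: 234 = 13^1 · 18); v_p(y) = 1 (factor: 325 = 13^1 · 25). Additivity: v_p(xy) = v_p(x) + v_p(y) = 1 + 1 = 2. (Direct check: xy = 76050 = 13^2 · (450).)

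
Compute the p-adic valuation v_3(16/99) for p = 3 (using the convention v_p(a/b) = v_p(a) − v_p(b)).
v_3(16/99) = -2

Factor powers of 3 from the numerator and denominator of the reduced fraction: 16 = 3^0 · 16 and 99 = 3^2 · 11. Apply v_p(a/b) = v_p(a) − v_p(b): v_3(16/99) = 0 − 2 = -2.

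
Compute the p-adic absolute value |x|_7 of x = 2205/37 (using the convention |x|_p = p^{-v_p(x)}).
|2205/37|_7 = 1/49

Step 1 — compute v_7(x) by factoring powers of 7 out of the numerator and denominator: v_7(2205/37) = 2. Step 2 — apply |x|_p = p^{-v_p(x)} = 7^{-2} = 1/49.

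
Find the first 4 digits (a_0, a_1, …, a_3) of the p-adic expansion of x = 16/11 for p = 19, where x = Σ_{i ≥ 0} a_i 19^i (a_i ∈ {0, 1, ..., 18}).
(a_0, …, a_3) = (17, 13, 1, 12)

v_19(16/11) = 0 (numerator and denominator both coprime to 19), so x ∈ ℤ_19^×. Compute digits iteratively via a_i = x_i mod 19, x_{i+1} = (x_i − a_i)/19, with x_0 = x:
  x_0 = 16/11;  a_0 = 17;  x_1 = (x_0 − 17)/19 = -9/11
  x_1 = -9/11;  a_1 = 13;  x_2 = (x_1 − 13)/19 = -8/11
  x_2 = -8/11;  a_2 = 1;  x_3 = (x_2 − 1)/19 = -1/11
  x_3 = -1/11;  a_3 = 12;  x_4 = (x_3 − 12)/19 = -7/11
Digits: (17, 13, 1, 12).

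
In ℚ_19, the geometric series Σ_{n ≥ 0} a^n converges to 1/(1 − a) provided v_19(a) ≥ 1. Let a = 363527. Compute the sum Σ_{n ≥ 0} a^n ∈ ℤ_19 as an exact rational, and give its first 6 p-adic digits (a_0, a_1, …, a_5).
Σ a^n = 1/(1 − a) = -1/363526;  first 6 digits = (1, 0, 0, 15, 2, 0)

v_19(a) = 3 ≥ 1, so the series converges in ℤ_19 to 1/(1 − a) = 1/(1 − 363527) = -1/363526. Expand this rational in ℤ_19: compute digits iteratively via d_i = x_i mod 19, x_{i+1} = (x_i − d_i)/19. The first 6 digits are (1, 0, 0, 15, 2, 0).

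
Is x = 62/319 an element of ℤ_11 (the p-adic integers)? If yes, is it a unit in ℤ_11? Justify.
x ∉ ℤ_11 (v_11(x) = -1 < 0)

ℤ_11 = {x ∈ ℚ_11 : v_11(x) ≥ 0} and ℤ_11^× = {x ∈ ℤ_11 : v_11(x) = 0}. Here v_11(62/319) = v_11(num) − v_11(den) = -1; compare against these criteria.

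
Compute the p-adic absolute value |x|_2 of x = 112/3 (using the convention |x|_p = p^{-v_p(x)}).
|112/3|_2 = 1/16

Step 1 — compute v_2(x) by factoring powers of 2 out of the numerator and denominator: v_2(112/3) = 4. Step 2 — apply |x|_p = p^{-v_p(x)} = 2^{-4} = 1/16.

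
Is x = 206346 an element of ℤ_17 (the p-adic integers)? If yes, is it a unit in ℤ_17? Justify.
x ∈ ℤ_17 but not a unit; v_17(x) = 3 > 0

ℤ_17 = {x ∈ ℚ_17 : v_17(x) ≥ 0} and ℤ_17^× = {x ∈ ℤ_17 : v_17(x) = 0}. Here v_17(206346) = v_17(num) − v_17(den) = 3; compare against these criteria.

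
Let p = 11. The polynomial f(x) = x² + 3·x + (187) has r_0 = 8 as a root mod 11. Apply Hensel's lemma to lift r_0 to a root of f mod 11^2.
r_1 = 19 (mod 121)

Hensel: r_{i+1} = r_i − f(r_i)·(f′(r_i))^{-1} mod 11^{i+2}, f′(x) = 2x + 3. Iterate:
  r_0 = 8 (mod 11)
  r_1 = 19 (mod 121)
Final: r = 19 satisfies f(r) ≡ 0 mod 11^2.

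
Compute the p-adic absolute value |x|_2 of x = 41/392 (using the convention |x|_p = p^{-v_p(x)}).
|41/392|_2 = 8

Step 1 — compute v_2(x) by factoring powers of 2 out of the numerator and denominator: v_2(41/392) = -3. Step 2 — apply |x|_p = p^{-v_p(x)} = 2^{3} = 8.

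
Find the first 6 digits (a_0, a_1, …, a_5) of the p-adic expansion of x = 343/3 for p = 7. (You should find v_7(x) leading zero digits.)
(a_0, …, a_5) = (0, 0, 0, 5, 4, 4)

v_7(343/3) = 3, so a_0 = ... = a_2 = 0. Factor out: x = 7^3 · u with u = 1/3 a unit in ℤ_7. Expand u iteratively via a_{v+i} = u_i mod 7, u_{i+1} = (u_i − a_{v+i})/7:
  u_0 = 1/3;  a_3 = 5;  u_1 = (u_0 − 5)/7 = -2/3
  u_1 = -2/3;  a_4 = 4;  u_2 = (u_1 − 4)/7 = -2/3
  u_2 = -2/3;  a_5 = 4;  u_3 = (u_2 − 4)/7 = -2/3
Digits: (0, 0, 0, 5, 4, 4).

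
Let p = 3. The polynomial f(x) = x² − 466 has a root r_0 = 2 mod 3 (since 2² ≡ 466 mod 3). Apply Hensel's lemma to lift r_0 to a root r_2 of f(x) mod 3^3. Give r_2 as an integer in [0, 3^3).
r_2 = 14 (mod 27)

Hensel's recurrence: r_{i+1} = r_i − f(r_i)·(f′(r_i))^{-1} mod 3^{i+2}, with f′(x) = 2x. Iterate:
  r_0 = 2 (mod 3)
  r_1 = 5 (mod 9)
  r_2 = 14 (mod 27)
Final: r_2 = 14, and one checks f(r_2) ≡ 0 mod 3^3.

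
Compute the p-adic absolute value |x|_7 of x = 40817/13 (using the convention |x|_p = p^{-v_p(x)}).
|40817/13|_7 = 1/2401

Step 1 — compute v_7(x) by factoring powers of 7 out of the numerator and denominator: v_7(40817/13) = 4. Step 2 — apply |x|_p = p^{-v_p(x)} = 7^{-4} = 1/2401.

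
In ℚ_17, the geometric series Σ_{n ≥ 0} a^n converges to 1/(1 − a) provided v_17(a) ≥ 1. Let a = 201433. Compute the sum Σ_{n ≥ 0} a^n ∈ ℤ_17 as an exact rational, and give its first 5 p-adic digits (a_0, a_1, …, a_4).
Σ a^n = 1/(1 − a) = -1/201432;  first 5 digits = (1, 0, 0, 7, 2)

v_17(a) = 3 ≥ 1, so the series converges in ℤ_17 to 1/(1 − a) = 1/(1 − 201433) = -1/201432. Expand this rational in ℤ_17: compute digits iteratively via d_i = x_i mod 17, x_{i+1} = (x_i − d_i)/17. The first 5 digits are (1, 0, 0, 7, 2).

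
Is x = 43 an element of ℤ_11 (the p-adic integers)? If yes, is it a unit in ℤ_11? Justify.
x ∈ ℤ_11^× (unit); v_11(x) = 0

ℤ_11 = {x ∈ ℚ_11 : v_11(x) ≥ 0} and ℤ_11^× = {x ∈ ℤ_11 : v_11(x) = 0}. Here v_11(43) = v_11(num) − v_11(den) = 0; compare against these criteria.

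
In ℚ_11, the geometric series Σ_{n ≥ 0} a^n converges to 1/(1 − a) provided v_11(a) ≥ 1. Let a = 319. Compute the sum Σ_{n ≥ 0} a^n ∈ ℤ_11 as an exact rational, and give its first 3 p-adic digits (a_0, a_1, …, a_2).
Σ a^n = 1/(1 − a) = -1/318;  first 3 digits = (1, 7, 7)

v_11(a) = 1 ≥ 1, so the series converges in ℤ_11 to 1/(1 − a) = 1/(1 − 319) = -1/318. Expand this rational in ℤ_11: compute digits iteratively via d_i = x_i mod 11, x_{i+1} = (x_i − d_i)/11. The first 3 digits are (1, 7, 7).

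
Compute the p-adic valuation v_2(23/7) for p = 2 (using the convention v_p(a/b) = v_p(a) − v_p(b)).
v_2(23/7) = 0

Factor powers of 2 from the numerator and denominator of the reduced fraction: 23 = 2^0 · 23 and 7 = 2^0 · 7. Apply v_p(a/b) = v_p(a) − v_p(b): v_2(23/7) = 0 − 0 = 0.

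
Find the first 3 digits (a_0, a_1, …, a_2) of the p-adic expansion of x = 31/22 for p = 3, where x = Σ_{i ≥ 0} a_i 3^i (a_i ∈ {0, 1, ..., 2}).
(a_0, …, a_2) = (1, 0, 1)

v_3(31/22) = 0 (numerator and denominator both coprime to 3), so x ∈ ℤ_3^×. Compute digits iteratively via a_i = x_i mod 3, x_{i+1} = (x_i − a_i)/3, with x_0 = x:
  x_0 = 31/22;  a_0 = 1;  x_1 = (x_0 − 1)/3 = 3/22
  x_1 = 3/22;  a_1 = 0;  x_2 = (x_1 − 0)/3 = 1/22
  x_2 = 1/22;  a_2 = 1;  x_3 = (x_2 − 1)/3 = -7/22
Digits: (1, 0, 1).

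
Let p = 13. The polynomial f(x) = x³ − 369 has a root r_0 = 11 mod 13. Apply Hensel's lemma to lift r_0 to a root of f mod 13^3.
r_2 = 973 (mod 2197)

Hensel: r_{i+1} = r_i − f(r_i)/f′(r_i) mod 13^{i+2}, where f′(x) = 3x². Iterate:
  r_0 = 11 (mod 13)
  r_1 = 128 (mod 169)
  r_2 = 973 (mod 2197)
Final: r = 973 with f(r) ≡ 0 mod 13^3.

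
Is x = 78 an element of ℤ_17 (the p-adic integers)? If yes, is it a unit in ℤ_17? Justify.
x ∈ ℤ_17^× (unit); v_17(x) = 0

ℤ_17 = {x ∈ ℚ_17 : v_17(x) ≥ 0} and ℤ_17^× = {x ∈ ℤ_17 : v_17(x) = 0}. Here v_17(78) = v_17(num) − v_17(den) = 0; compare against these criteria.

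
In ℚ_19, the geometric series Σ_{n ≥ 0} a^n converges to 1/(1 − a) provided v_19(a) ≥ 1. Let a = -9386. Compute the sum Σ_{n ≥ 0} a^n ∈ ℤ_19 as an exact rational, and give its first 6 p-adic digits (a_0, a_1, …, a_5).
Σ a^n = 1/(1 − a) = 1/9387;  first 6 digits = (1, 0, 12, 17, 10, 16)

v_19(a) = 2 ≥ 1, so the series converges in ℤ_19 to 1/(1 − a) = 1/(1 − (-9386)) = 1/9387. Expand this rational in ℤ_19: compute digits iteratively via d_i = x_i mod 19, x_{i+1} = (x_i − d_i)/19. The first 6 digits are (1, 0, 12, 17, 10, 16).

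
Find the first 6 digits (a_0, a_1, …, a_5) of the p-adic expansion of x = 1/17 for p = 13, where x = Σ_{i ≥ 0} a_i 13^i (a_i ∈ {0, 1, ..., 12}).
(a_0, …, a_5) = (10, 0, 3, 12, 9, 0)

v_13(1/17) = 0 (numerator and denominator both coprime to 13), so x ∈ ℤ_13^×. Compute digits iteratively via a_i = x_i mod 13, x_{i+1} = (x_i − a_i)/13, with x_0 = x:
  x_0 = 1/17;  a_0 = 10;  x_1 = (x_0 − 10)/13 = -13/17
  x_1 = -13/17;  a_1 = 0;  x_2 = (x_1 − 0)/13 = -1/17
  x_2 = -1/17;  a_2 = 3;  x_3 = (x_2 − 3)/13 = -4/17
  x_3 = -4/17;  a_3 = 12;  x_4 = (x_3 − 12)/13 = -16/17
  x_4 = -16/17;  a_4 = 9;  x_5 = (x_4 − 9)/13 = -13/17
  x_5 = -13/17;  a_5 = 0;  x_6 = (x_5 − 0)/13 = -1/17
Digits: (10, 0, 3, 12, 9, 0).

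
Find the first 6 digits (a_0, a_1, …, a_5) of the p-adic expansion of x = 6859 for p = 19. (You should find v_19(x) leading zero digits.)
(a_0, …, a_5) = (0, 0, 0, 1, 0, 0)

v_19(6859) = 3, so a_0 = ... = a_2 = 0. Factor out: x = 19^3 · u with u = 1 a unit in ℤ_19. Expand u iteratively via a_{v+i} = u_i mod 19, u_{i+1} = (u_i − a_{v+i})/19:
  u_0 = 1;  a_3 = 1;  u_1 = (u_0 − 1)/19 = 0
  u_1 = 0;  a_4 = 0;  u_2 = (u_1 − 0)/19 = 0
  u_2 = 0;  a_5 = 0;  u_3 = (u_2 − 0)/19 = 0
Digits: (0, 0, 0, 1, 0, 0).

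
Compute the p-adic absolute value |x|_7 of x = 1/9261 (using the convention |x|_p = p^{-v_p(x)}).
|1/9261|_7 = 343

Step 1 — compute v_7(x) by factoring powers of 7 out of the numerator and denominator: v_7(1/9261) = -3. Step 2 — apply |x|_p = p^{-v_p(x)} = 7^{3} = 343.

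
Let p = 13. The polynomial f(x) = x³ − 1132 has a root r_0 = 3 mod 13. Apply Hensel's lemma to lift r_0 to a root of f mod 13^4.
r_3 = 25275 (mod 28561)

Hensel: r_{i+1} = r_i − f(r_i)/f′(r_i) mod 13^{i+2}, where f′(x) = 3x². Iterate:
  r_0 = 3 (mod 13)
  r_1 = 94 (mod 169)
  r_2 = 1108 (mod 2197)
  r_3 = 25275 (mod 28561)
Final: r = 25275 with f(r) ≡ 0 mod 13^4.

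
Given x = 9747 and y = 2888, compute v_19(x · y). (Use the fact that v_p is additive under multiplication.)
v_19(28149336) = 4

v_p(x) = 2 (factor: 9747 = 19^2 · 27); v_p(y) = 2 (factor: 2888 = 19^2 · 8). Additivity: v_p(xy) = v_p(x) + v_p(y) = 2 + 2 = 4. (Direct check: xy = 28149336 = 19^4 · (216).)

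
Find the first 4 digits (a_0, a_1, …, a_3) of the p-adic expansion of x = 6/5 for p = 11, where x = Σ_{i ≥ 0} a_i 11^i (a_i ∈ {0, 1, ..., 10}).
(a_0, …, a_3) = (10, 8, 8, 8)

v_11(6/5) = 0 (numerator and denominator both coprime to 11), so x ∈ ℤ_11^×. Compute digits iteratively via a_i = x_i mod 11, x_{i+1} = (x_i − a_i)/11, with x_0 = x:
  x_0 = 6/5;  a_0 = 10;  x_1 = (x_0 − 10)/11 = -4/5
  x_1 = -4/5;  a_1 = 8;  x_2 = (x_1 − 8)/11 = -4/5
  x_2 = -4/5;  a_2 = 8;  x_3 = (x_2 − 8)/11 = -4/5
  x_3 = -4/5;  a_3 = 8;  x_4 = (x_3 − 8)/11 = -4/5
Digits: (10, 8, 8, 8).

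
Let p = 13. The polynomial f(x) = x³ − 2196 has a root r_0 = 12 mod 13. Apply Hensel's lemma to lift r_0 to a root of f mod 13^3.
r_2 = 2196 (mod 2197)

Hensel: r_{i+1} = r_i − f(r_i)/f′(r_i) mod 13^{i+2}, where f′(x) = 3x². Iterate:
  r_0 = 12 (mod 13)
  r_1 = 168 (mod 169)
  r_2 = 2196 (mod 2197)
Final: r = 2196 with f(r) ≡ 0 mod 13^3.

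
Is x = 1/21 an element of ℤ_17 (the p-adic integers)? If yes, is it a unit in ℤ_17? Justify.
x ∈ ℤ_17^× (unit); v_17(x) = 0

ℤ_17 = {x ∈ ℚ_17 : v_17(x) ≥ 0} and ℤ_17^× = {x ∈ ℤ_17 : v_17(x) = 0}. Here v_17(1/21) = v_17(num) − v_17(den) = 0; compare against these criteria.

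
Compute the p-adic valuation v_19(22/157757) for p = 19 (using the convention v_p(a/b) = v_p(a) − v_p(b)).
v_19(22/157757) = -3

Factor powers of 19 from the numerator and denominator of the reduced fraction: 22 = 19^0 · 22 and 157757 = 19^3 · 23. Apply v_p(a/b) = v_p(a) − v_p(b): v_19(22/157757) = 0 − 3 = -3.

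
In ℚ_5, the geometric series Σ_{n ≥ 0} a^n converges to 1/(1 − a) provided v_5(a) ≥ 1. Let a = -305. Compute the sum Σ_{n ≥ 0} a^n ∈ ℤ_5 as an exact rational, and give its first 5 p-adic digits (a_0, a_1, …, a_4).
Σ a^n = 1/(1 − a) = 1/306;  first 5 digits = (1, 4, 3, 0, 3)

v_5(a) = 1 ≥ 1, so the series converges in ℤ_5 to 1/(1 − a) = 1/(1 − (-305)) = 1/306. Expand this rational in ℤ_5: compute digits iteratively via d_i = x_i mod 5, x_{i+1} = (x_i − d_i)/5. The first 5 digits are (1, 4, 3, 0, 3).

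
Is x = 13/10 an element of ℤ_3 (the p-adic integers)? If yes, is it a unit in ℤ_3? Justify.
x ∈ ℤ_3^× (unit); v_3(x) = 0

ℤ_3 = {x ∈ ℚ_3 : v_3(x) ≥ 0} and ℤ_3^× = {x ∈ ℤ_3 : v_3(x) = 0}. Here v_3(13/10) = v_3(num) − v_3(den) = 0; compare against these criteria.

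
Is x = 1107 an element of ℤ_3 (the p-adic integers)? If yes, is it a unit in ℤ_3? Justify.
x ∈ ℤ_3 but not a unit; v_3(x) = 3 > 0

ℤ_3 = {x ∈ ℚ_3 : v_3(x) ≥ 0} and ℤ_3^× = {x ∈ ℤ_3 : v_3(x) = 0}. Here v_3(1107) = v_3(num) − v_3(den) = 3; compare against these criteria.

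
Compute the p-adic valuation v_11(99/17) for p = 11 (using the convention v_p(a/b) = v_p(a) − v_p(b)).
v_11(99/17) = 1

Factor powers of 11 from the numerator and denominator of the reduced fraction: 99 = 11^1 · 9 and 17 = 11^0 · 17. Apply v_p(a/b) = v_p(a) − v_p(b): v_11(99/17) = 1 − 0 = 1.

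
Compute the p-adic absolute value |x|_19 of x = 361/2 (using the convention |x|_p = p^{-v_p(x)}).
|361/2|_19 = 1/361

Step 1 — compute v_19(x) by factoring powers of 19 out of the numerator and denominator: v_19(361/2) = 2. Step 2 — apply |x|_p = p^{-v_p(x)} = 19^{-2} = 1/361.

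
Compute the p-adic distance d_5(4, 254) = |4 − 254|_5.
d_5(4, 254) = 1/125

Step 1 — x − y = 4 − 254 = -250. Step 2 — v_5(-250) = 3 (factor: -250 = −(5^3 · 2); the sign does not affect v_p). Step 3 — |x − y|_5 = 5^{-3} = 1/125.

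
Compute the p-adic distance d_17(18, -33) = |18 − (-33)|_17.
d_17(18, -33) = 1/17

Step 1 — x − y = 18 − (-33) = 51. Step 2 — v_17(51) = 1 (factor: 51 = (17^1 · 3); the sign does not affect v_p). Step 3 — |x − y|_17 = 17^{-1} = 1/17.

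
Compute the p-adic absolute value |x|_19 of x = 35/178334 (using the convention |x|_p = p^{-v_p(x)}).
|35/178334|_19 = 6859

Step 1 — compute v_19(x) by factoring powers of 19 out of the numerator and denominator: v_19(35/178334) = -3. Step 2 — apply |x|_p = p^{-v_p(x)} = 19^{3} = 6859.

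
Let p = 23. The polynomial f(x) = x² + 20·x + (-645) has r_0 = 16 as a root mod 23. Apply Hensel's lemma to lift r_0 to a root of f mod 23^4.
r_3 = 88635 (mod 279841)

Hensel: r_{i+1} = r_i − f(r_i)·(f′(r_i))^{-1} mod 23^{i+2}, f′(x) = 2x + 20. Iterate:
  r_0 = 16 (mod 23)
  r_1 = 292 (mod 529)
  r_2 = 3466 (mod 12167)
  r_3 = 88635 (mod 279841)
Final: r = 88635 satisfies f(r) ≡ 0 mod 23^4.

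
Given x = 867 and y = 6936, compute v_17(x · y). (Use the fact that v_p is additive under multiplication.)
v_17(6013512) = 4

v_p(x) = 2 (factor: 867 = 17^2 · 3); v_p(y) = 2 (factor: 6936 = 17^2 · 24). Additivity: v_p(xy) = v_p(x) + v_p(y) = 2 + 2 = 4. (Direct check: xy = 6013512 = 17^4 · (72).)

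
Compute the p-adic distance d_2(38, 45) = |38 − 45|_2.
d_2(38, 45) = 1

Step 1 — x − y = 38 − 45 = -7. Step 2 — v_2(-7) = 0 (factor: -7 = −(2^0 · 7); the sign does not affect v_p). Step 3 — |x − y|_2 = 2^{0} = 1.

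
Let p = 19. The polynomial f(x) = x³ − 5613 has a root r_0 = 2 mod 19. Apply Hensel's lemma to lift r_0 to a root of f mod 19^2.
r_1 = 78 (mod 361)

Hensel: r_{i+1} = r_i − f(r_i)/f′(r_i) mod 19^{i+2}, where f′(x) = 3x². Iterate:
  r_0 = 2 (mod 19)
  r_1 = 78 (mod 361)
Final: r = 78 with f(r) ≡ 0 mod 19^2.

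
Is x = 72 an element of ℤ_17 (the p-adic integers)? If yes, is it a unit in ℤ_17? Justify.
x ∈ ℤ_17^× (unit); v_17(x) = 0

ℤ_17 = {x ∈ ℚ_17 : v_17(x) ≥ 0} and ℤ_17^× = {x ∈ ℤ_17 : v_17(x) = 0}. Here v_17(72) = v_17(num) − v_17(den) = 0; compare against these criteria.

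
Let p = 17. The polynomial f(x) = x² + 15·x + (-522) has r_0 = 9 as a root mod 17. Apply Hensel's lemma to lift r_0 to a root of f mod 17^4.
r_3 = 82935 (mod 83521)

Hensel: r_{i+1} = r_i − f(r_i)·(f′(r_i))^{-1} mod 17^{i+2}, f′(x) = 2x + 15. Iterate:
  r_0 = 9 (mod 17)
  r_1 = 281 (mod 289)
  r_2 = 4327 (mod 4913)
  r_3 = 82935 (mod 83521)
Final: r = 82935 satisfies f(r) ≡ 0 mod 17^4.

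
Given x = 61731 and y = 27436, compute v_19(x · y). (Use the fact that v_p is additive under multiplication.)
v_19(1693651716) = 6

v_p(x) = 3 (factor: 61731 = 19^3 · 9); v_p(y) = 3 (factor: 27436 = 19^3 · 4). Additivity: v_p(xy) = v_p(x) + v_p(y) = 3 + 3 = 6. (Direct check: xy = 1693651716 = 19^6 · (36).)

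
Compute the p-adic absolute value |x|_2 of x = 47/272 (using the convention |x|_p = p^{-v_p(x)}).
|47/272|_2 = 16

Step 1 — compute v_2(x) by factoring powers of 2 out of the numerator and denominator: v_2(47/272) = -4. Step 2 — apply |x|_p = p^{-v_p(x)} = 2^{4} = 16.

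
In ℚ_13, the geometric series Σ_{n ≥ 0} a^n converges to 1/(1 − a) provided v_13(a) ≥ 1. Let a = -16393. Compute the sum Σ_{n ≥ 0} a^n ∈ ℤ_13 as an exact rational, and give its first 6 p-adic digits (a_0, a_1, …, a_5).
Σ a^n = 1/(1 − a) = 1/16394;  first 6 digits = (1, 0, 7, 5, 9, 8)

v_13(a) = 2 ≥ 1, so the series converges in ℤ_13 to 1/(1 − a) = 1/(1 − (-16393)) = 1/16394. Expand this rational in ℤ_13: compute digits iteratively via d_i = x_i mod 13, x_{i+1} = (x_i − d_i)/13. The first 6 digits are (1, 0, 7, 5, 9, 8).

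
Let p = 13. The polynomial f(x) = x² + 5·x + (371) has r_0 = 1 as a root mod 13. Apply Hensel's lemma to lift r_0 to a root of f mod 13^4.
r_3 = 21048 (mod 28561)

Hensel: r_{i+1} = r_i − f(r_i)·(f′(r_i))^{-1} mod 13^{i+2}, f′(x) = 2x + 5. Iterate:
  r_0 = 1 (mod 13)
  r_1 = 92 (mod 169)
  r_2 = 1275 (mod 2197)
  r_3 = 21048 (mod 28561)
Final: r = 21048 satisfies f(r) ≡ 0 mod 13^4.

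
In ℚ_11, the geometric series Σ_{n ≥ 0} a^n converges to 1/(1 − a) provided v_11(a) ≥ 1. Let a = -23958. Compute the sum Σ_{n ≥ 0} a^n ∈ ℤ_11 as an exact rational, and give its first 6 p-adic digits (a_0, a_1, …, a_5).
Σ a^n = 1/(1 − a) = 1/23959;  first 6 digits = (1, 0, 0, 4, 9, 10)

v_11(a) = 3 ≥ 1, so the series converges in ℤ_11 to 1/(1 − a) = 1/(1 − (-23958)) = 1/23959. Expand this rational in ℤ_11: compute digits iteratively via d_i = x_i mod 11, x_{i+1} = (x_i − d_i)/11. The first 6 digits are (1, 0, 0, 4, 9, 10).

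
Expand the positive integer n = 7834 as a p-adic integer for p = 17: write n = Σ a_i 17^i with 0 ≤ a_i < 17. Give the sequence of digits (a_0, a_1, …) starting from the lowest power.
(a_0, a_1, …) = (14, 1, 10, 1)

Repeated division by 17 gives the digits low-to-high: 7834 = 14 + 1·17^1 + 10·17^2 + 1·17^3. Digit sequence: (14, 1, 10, 1).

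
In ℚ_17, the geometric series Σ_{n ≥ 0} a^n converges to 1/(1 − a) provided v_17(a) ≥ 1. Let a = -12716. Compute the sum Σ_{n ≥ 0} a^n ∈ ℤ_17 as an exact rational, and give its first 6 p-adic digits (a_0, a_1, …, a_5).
Σ a^n = 1/(1 − a) = 1/12717;  first 6 digits = (1, 0, 7, 14, 14, 11)

v_17(a) = 2 ≥ 1, so the series converges in ℤ_17 to 1/(1 − a) = 1/(1 − (-12716)) = 1/12717. Expand this rational in ℤ_17: compute digits iteratively via d_i = x_i mod 17, x_{i+1} = (x_i − d_i)/17. The first 6 digits are (1, 0, 7, 14, 14, 11).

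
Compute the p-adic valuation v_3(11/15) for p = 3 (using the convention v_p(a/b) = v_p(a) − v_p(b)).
v_3(11/15) = -1

Factor powers of 3 from the numerator and denominator of the reduced fraction: 11 = 3^0 · 11 and 15 = 3^1 · 5. Apply v_p(a/b) = v_p(a) − v_p(b): v_3(11/15) = 0 − 1 = -1.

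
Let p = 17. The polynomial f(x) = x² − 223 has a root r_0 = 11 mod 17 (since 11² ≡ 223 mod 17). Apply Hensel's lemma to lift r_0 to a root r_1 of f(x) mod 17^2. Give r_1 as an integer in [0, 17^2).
r_1 = 147 (mod 289)

Hensel's recurrence: r_{i+1} = r_i − f(r_i)·(f′(r_i))^{-1} mod 17^{i+2}, with f′(x) = 2x. Iterate:
  r_0 = 11 (mod 17)
  r_1 = 147 (mod 289)
Final: r_1 = 147, and one checks f(r_1) ≡ 0 mod 17^2.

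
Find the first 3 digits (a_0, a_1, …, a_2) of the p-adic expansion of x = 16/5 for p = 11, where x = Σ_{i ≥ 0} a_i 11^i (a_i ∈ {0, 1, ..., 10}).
(a_0, …, a_2) = (1, 9, 8)

v_11(16/5) = 0 (numerator and denominator both coprime to 11), so x ∈ ℤ_11^×. Compute digits iteratively via a_i = x_i mod 11, x_{i+1} = (x_i − a_i)/11, with x_0 = x:
  x_0 = 16/5;  a_0 = 1;  x_1 = (x_0 − 1)/11 = 1/5
  x_1 = 1/5;  a_1 = 9;  x_2 = (x_1 − 9)/11 = -4/5
  x_2 = -4/5;  a_2 = 8;  x_3 = (x_2 − 8)/11 = -4/5
Digits: (1, 9, 8).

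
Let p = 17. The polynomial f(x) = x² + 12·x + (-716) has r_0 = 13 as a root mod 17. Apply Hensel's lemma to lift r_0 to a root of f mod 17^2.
r_1 = 183 (mod 289)

Hensel: r_{i+1} = r_i − f(r_i)·(f′(r_i))^{-1} mod 17^{i+2}, f′(x) = 2x + 12. Iterate:
  r_0 = 13 (mod 17)
  r_1 = 183 (mod 289)
Final: r = 183 satisfies f(r) ≡ 0 mod 17^2.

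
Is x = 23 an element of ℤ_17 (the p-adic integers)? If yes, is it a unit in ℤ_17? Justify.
x ∈ ℤ_17^× (unit); v_17(x) = 0

ℤ_17 = {x ∈ ℚ_17 : v_17(x) ≥ 0} and ℤ_17^× = {x ∈ ℤ_17 : v_17(x) = 0}. Here v_17(23) = v_17(num) − v_17(den) = 0; compare against these criteria.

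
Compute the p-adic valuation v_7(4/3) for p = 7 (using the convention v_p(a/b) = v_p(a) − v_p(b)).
v_7(4/3) = 0

Factor powers of 7 from the numerator and denominator of the reduced fraction: 4 = 7^0 · 4 and 3 = 7^0 · 3. Apply v_p(a/b) = v_p(a) − v_p(b): v_7(4/3) = 0 − 0 = 0.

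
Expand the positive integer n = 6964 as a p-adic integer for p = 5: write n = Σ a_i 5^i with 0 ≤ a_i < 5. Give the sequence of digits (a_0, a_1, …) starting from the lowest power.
(a_0, a_1, …) = (4, 2, 3, 0, 1, 2)

Repeated division by 5 gives the digits low-to-high: 6964 = 4 + 2·5^1 + 3·5^2 + 1·5^4 + 2·5^5. Digit sequence: (4, 2, 3, 0, 1, 2).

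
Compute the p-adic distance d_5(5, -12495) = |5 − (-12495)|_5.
d_5(5, -12495) = 1/3125

Step 1 — x − y = 5 − (-12495) = 12500. Step 2 — v_5(12500) = 5 (factor: 12500 = (5^5 · 4); the sign does not affect v_p). Step 3 — |x − y|_5 = 5^{-5} = 1/3125.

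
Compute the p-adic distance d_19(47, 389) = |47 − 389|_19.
d_19(47, 389) = 1/19

Step 1 — x − y = 47 − 389 = -342. Step 2 — v_19(-342) = 1 (factor: -342 = −(19^1 · 18); the sign does not affect v_p). Step 3 — |x − y|_19 = 19^{-1} = 1/19.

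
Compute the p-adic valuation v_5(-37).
v_5(-37) = 0

v_5(n) is the largest exponent k such that 5^k divides n. Factor out: -37 = -5^0 · 37. (Sign doesn't affect v_p.) So v_5(-37) = 0.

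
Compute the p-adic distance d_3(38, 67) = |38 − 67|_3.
d_3(38, 67) = 1

Step 1 — x − y = 38 − 67 = -29. Step 2 — v_3(-29) = 0 (factor: -29 = −(3^0 · 29); the sign does not affect v_p). Step 3 — |x − y|_3 = 3^{0} = 1.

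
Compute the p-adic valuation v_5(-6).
v_5(-6) = 0

v_5(n) is the largest exponent k such that 5^k divides n. Factor out: -6 = -5^0 · 6. (Sign doesn't affect v_p.) So v_5(-6) = 0.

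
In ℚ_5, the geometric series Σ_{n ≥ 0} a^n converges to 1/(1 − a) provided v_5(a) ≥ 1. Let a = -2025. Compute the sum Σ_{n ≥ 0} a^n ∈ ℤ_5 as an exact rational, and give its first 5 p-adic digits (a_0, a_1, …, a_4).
Σ a^n = 1/(1 − a) = 1/2026;  first 5 digits = (1, 0, 4, 3, 2)

v_5(a) = 2 ≥ 1, so the series converges in ℤ_5 to 1/(1 − a) = 1/(1 − (-2025)) = 1/2026. Expand this rational in ℤ_5: compute digits iteratively via d_i = x_i mod 5, x_{i+1} = (x_i − d_i)/5. The first 5 digits are (1, 0, 4, 3, 2).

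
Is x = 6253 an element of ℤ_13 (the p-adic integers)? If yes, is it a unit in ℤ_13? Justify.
x ∈ ℤ_13 but not a unit; v_13(x) = 2 > 0

ℤ_13 = {x ∈ ℚ_13 : v_13(x) ≥ 0} and ℤ_13^× = {x ∈ ℤ_13 : v_13(x) = 0}. Here v_13(6253) = v_13(num) − v_13(den) = 2; compare against these criteria.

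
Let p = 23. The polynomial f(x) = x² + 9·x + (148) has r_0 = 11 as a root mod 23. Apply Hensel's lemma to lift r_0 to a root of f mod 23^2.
r_1 = 494 (mod 529)

Hensel: r_{i+1} = r_i − f(r_i)·(f′(r_i))^{-1} mod 23^{i+2}, f′(x) = 2x + 9. Iterate:
  r_0 = 11 (mod 23)
  r_1 = 494 (mod 529)
Final: r = 494 satisfies f(r) ≡ 0 mod 23^2.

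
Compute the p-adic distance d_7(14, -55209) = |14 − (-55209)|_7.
d_7(14, -55209) = 1/2401

Step 1 — x − y = 14 − (-55209) = 55223. Step 2 — v_7(55223) = 4 (factor: 55223 = (7^4 · 23); the sign does not affect v_p). Step 3 — |x − y|_7 = 7^{-4} = 1/2401.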